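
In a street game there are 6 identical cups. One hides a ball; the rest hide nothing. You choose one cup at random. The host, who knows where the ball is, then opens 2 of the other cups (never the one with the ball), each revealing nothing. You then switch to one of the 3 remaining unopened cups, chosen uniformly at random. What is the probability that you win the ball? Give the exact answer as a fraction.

Your original cup holds the ball with probability 1/6, so the other 5 collectively hold it with probability 5/6.
The host can always find 2 empty cups to open, so the reveals don't change that 5/6; it is now spread over the 3 remaining unopened cups.
P(win by switching) = (5/6) · (1/3) = 5/18.

5/18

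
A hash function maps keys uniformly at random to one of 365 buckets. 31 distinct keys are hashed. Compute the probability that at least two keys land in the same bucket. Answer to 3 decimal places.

0.730

It's easier to compute the probability that all 31 are distinct.
P(all distinct) = 365/365 · 364/365 · ··· · 335/365 ≈ 0.270.
So the probability of at least one match is 1 − 0.270 = 0.730.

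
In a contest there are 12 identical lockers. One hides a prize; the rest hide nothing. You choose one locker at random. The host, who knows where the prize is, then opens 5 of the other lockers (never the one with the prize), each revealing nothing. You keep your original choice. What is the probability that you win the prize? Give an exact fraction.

1/12

The host can always open 5 empty lockers regardless of your choice, so the reveals give no information about your original locker.
P(win by staying) = 1/12.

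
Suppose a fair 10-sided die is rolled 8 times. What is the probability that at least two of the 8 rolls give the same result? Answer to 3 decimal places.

0.982

P(all 8 different) = 10/10 · 9/10 · ··· · 3/10 ≈ 0.018.
P(at least two equal) = 1 − 0.018 = 0.982.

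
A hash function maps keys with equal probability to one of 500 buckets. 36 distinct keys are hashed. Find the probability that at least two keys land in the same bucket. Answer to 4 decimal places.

0.7250

It's easier to compute the probability that all 36 are distinct.
P(all distinct) = 500/500 · 499/500 · ··· · 465/500 ≈ 0.2750.
So the probability of at least one match is 1 − 0.2750 = 0.7250.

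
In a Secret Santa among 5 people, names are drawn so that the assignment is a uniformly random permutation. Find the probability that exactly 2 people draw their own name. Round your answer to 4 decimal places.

0.1667

Choose which 2 of the 5 are fixed: C(5,2) = 10 ways.
The remaining 3 must have no fixed point: D(3) = 2.
P = 10·2/120 = 1/6 ≈ 0.1667.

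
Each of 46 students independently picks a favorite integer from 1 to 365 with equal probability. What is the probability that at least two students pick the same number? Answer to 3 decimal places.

0.948

It's easier to compute the probability that all 46 are distinct.
P(all distinct) = 365/365 · 364/365 · ··· · 320/365 ≈ 0.052.
So the probability of at least one match is 1 − 0.052 = 0.948.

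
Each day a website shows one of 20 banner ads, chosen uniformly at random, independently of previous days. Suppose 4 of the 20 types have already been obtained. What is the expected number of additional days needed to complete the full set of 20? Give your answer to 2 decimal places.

Starting from 4 distinct types, each trial gives a new one with probability (20−i)/20 when i types are held, so the wait for the next new type is 20/(20−i).
E = 20/16 + 20/15 + 20/14 + 20/13 + 20/12 + 20/11 + 20/10 + 20/9 + 20/8 + 20/7 + 20/6 + 20/5 + 20/4 + 20/3 + 20/2 + 20/1 = 2436559/36036 ≈ 67.61.

67.61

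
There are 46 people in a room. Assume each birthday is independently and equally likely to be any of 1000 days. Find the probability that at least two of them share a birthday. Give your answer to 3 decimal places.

0.650

It's easier to compute the probability that all 46 are distinct.
P(all distinct) = 1000/1000 · 999/1000 · ··· · 955/1000 ≈ 0.350.
So the probability of at least one match is 1 − 0.350 = 0.650.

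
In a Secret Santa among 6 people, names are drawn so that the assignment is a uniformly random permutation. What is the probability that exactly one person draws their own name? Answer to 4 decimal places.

0.3667

Choose which one is fixed: C(6,1) = 6 ways.
The remaining 5 must have no fixed point: D(5) = 44.
P = 6·44/720 = 11/30 ≈ 0.3667.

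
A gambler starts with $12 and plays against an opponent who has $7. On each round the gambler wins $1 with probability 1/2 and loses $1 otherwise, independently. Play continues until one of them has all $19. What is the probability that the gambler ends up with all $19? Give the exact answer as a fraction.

12/19

With a fair step, P(i) = ½P(i−1) + ½P(i+1) with P(0)=0, P(19)=1 has the linear solution P(i) = i/19.
P(12) = 12/19.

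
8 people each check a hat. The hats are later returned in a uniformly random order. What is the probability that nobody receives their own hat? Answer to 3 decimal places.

This is the derangement probability: permutations of 8 with no fixed point.
D(8) = 8! · (1 − 1/1! + 1/2! − ··· + (−1)^8/8!) = 14833.
P = 14833/40320 = 2119/5760 ≈ 0.368.

0.368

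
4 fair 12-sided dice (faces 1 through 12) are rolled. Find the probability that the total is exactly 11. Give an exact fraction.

5/864

There are 12^4 = 20736 equally likely outcomes.
The number of ordered 4-tuples from {1,…,12} summing to 11 is 120.
P(sum = 11) = 120/20736 = 5/864.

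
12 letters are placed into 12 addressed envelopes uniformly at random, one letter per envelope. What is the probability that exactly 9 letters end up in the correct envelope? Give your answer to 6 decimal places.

Choose which 9 of the 12 are fixed: C(12,9) = 220 ways.
The remaining 3 must have no fixed point: D(3) = 2.
P = 220·2/479001600 = 1/1088640 ≈ 0.000001.

0.000001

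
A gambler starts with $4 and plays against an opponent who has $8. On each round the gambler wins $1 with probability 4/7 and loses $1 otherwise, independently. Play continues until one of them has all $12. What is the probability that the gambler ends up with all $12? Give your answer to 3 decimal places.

Let r = q/p = (3/7)/(4/7) = 3/4. The recurrence P(i) = p·P(i+1) + q·P(i−1) with P(0)=0, P(12)=1 gives P(i) = (1 − r^i)/(1 − r^12).
P(4) = (1 − (3/4)^4) / (1 − (3/4)^12) = 65536/92833 ≈ 0.706.

0.706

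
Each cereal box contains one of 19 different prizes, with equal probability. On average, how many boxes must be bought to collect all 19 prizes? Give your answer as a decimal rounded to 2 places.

After i distinct types are collected, each trial gives a new one with probability (19−i)/19, so the expected wait for the next new type is 19/(19−i).
E = 19/19 + 19/18 + 19/17 + 19/16 + 19/15 + 19/14 + 19/13 + 19/12 + 19/11 + 19/10 + 19/9 + 19/8 + 19/7 + 19/6 + 19/5 + 19/4 + 19/3 + 19/2 + 19/1 = 275295799/4084080 ≈ 67.41.

67.41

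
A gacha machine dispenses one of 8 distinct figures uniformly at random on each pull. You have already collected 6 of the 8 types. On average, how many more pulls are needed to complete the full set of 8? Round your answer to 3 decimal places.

Starting from 6 distinct types, each trial gives a new one with probability (8−i)/8 when i types are held, so the wait for the next new type is 8/(8−i).
E = 8/2 + 8/1 = 12 ≈ 12.000.

12.000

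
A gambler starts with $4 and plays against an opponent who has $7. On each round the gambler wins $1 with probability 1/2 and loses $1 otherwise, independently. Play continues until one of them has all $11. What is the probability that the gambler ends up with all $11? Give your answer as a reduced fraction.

With a fair step, P(i) = ½P(i−1) + ½P(i+1) with P(0)=0, P(11)=1 has the linear solution P(i) = i/11.
P(4) = 4/11.

4/11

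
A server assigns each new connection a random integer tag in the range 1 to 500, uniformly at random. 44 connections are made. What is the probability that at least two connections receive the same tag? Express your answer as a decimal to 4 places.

0.8576

It's easier to compute the probability that all 44 are distinct.
P(all distinct) = 500/500 · 499/500 · ··· · 457/500 ≈ 0.1424.
So the probability of at least one match is 1 − 0.1424 = 0.8576.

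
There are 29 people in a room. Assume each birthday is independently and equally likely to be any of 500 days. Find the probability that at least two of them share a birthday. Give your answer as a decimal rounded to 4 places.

0.5630

It's easier to compute the probability that all 29 are distinct.
P(all distinct) = 500/500 · 499/500 · ··· · 472/500 ≈ 0.4370.
So the probability of at least one match is 1 − 0.4370 = 0.5630.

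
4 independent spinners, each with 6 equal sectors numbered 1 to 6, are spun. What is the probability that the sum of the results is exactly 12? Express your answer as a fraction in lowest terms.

There are 6^4 = 1296 equally likely outcomes.
The number of ordered 4-tuples from {1,…,6} summing to 12 is 125.
P(sum = 12) = 125/1296.

125/1296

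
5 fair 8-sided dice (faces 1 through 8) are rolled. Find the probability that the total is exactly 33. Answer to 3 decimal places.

0.010

There are 8^5 = 32768 equally likely outcomes.
The number of ordered 5-tuples from {1,…,8} summing to 33 is 330.
P(sum = 33) = 330/32768 = 165/16384 ≈ 0.010.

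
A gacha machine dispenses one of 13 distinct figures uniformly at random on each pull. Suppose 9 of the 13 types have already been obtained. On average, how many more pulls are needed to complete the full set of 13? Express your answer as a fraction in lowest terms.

Starting from 9 distinct types, each trial gives a new one with probability (13−i)/13 when i types are held, so the wait for the next new type is 13/(13−i).
E = 13/4 + 13/3 + 13/2 + 13/1 = 325/12.

325/12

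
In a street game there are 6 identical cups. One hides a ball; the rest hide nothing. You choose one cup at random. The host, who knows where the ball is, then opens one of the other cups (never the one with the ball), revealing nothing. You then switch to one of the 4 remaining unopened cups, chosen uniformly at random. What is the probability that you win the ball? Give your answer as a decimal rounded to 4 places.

0.2083

Your original cup holds the ball with probability 1/6, so the other 5 collectively hold it with probability 5/6.
The host can always find an empty cup to open, so this doesn't change that 5/6; it is now spread over the 4 remaining unopened cups.
P(win by switching) = (5/6) · (1/4) = 5/24 ≈ 0.2083.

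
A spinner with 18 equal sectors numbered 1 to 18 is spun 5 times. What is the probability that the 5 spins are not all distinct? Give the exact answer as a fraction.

997/2187

P(all 5 different) = 18/18 · 17/18 · ··· · 14/18 = 1190/2187.
P(at least two equal) = 1 − 1190/2187 = 997/2187.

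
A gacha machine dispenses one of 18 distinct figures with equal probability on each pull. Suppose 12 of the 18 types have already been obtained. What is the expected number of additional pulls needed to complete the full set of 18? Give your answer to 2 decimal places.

Starting from 12 distinct types, each trial gives a new one with probability (18−i)/18 when i types are held, so the wait for the next new type is 18/(18−i).
E = 18/6 + 18/5 + 18/4 + 18/3 + 18/2 + 18/1 = 441/10 ≈ 44.10.

44.10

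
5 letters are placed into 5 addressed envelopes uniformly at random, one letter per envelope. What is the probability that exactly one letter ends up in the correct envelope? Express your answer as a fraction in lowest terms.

3/8

Choose which one is fixed: C(5,1) = 5 ways.
The remaining 4 must have no fixed point: D(4) = 9.
P = 5·9/120 = 3/8.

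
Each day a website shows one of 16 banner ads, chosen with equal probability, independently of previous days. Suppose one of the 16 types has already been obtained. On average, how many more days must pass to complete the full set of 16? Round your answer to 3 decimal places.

Starting from 1 distinct type, each trial gives a new one with probability (16−i)/16 when i types are held, so the wait for the next new type is 16/(16−i).
E = 16/15 + 16/14 + 16/13 + 16/12 + 16/11 + 16/10 + 16/9 + 16/8 + 16/7 + 16/6 + 16/5 + 16/4 + 16/3 + 16/2 + 16/1 = 2391514/45045 ≈ 53.092.

53.092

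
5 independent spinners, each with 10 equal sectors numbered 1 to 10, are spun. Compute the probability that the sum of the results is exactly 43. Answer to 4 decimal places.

0.0033

There are 10^5 = 100000 equally likely outcomes.
The number of ordered 5-tuples from {1,…,10} summing to 43 is 330.
P(sum = 43) = 330/100000 = 33/10000 ≈ 0.0033.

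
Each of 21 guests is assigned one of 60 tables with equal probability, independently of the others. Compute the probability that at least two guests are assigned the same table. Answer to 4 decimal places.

0.9814

It's easier to compute the probability that all 21 are distinct.
P(all distinct) = 60/60 · 59/60 · ··· · 40/60 ≈ 0.0186.
So the probability of at least one match is 1 − 0.0186 = 0.9814.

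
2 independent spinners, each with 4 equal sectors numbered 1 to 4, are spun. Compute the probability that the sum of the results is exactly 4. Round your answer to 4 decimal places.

0.1875

There are 4^2 = 16 equally likely outcomes.
The number of ordered 2-tuples from {1,…,4} summing to 4 is 3.
P(sum = 4) = 3/16 ≈ 0.1875.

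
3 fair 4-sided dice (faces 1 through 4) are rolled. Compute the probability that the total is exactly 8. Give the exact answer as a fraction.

3/16

There are 4^3 = 64 equally likely outcomes.
The number of ordered 3-tuples from {1,…,4} summing to 8 is 12.
P(sum = 8) = 12/64 = 3/16.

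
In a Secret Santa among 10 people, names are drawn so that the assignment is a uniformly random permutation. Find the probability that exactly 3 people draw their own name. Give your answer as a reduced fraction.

103/1680

Choose which 3 of the 10 are fixed: C(10,3) = 120 ways.
The remaining 7 must have no fixed point: D(7) = 1854.
P = 120·1854/3628800 = 103/1680.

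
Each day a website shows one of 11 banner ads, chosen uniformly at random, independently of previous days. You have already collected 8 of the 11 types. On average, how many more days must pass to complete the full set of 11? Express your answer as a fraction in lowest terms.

121/6

Starting from 8 distinct types, each trial gives a new one with probability (11−i)/11 when i types are held, so the wait for the next new type is 11/(11−i).
E = 11/3 + 11/2 + 11/1 = 121/6.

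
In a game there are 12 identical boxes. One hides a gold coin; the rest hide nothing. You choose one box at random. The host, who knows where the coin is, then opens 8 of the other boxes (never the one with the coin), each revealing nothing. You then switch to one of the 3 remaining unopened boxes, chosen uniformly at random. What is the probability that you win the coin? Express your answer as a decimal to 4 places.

0.3056

Your original box holds the coin with probability 1/12, so the other 11 collectively hold it with probability 11/12.
The host can always find 8 empty boxes to open, so the reveals don't change that 11/12; it is now spread over the 3 remaining unopened boxes.
P(win by switching) = (11/12) · (1/3) = 11/36 ≈ 0.3056.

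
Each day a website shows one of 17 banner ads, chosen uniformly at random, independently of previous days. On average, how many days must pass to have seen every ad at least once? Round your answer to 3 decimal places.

After i distinct types are collected, each trial gives a new one with probability (17−i)/17, so the expected wait for the next new type is 17/(17−i).
E = 17/17 + 17/16 + 17/15 + 17/14 + 17/13 + 17/12 + 17/11 + 17/10 + 17/9 + 17/8 + 17/7 + 17/6 + 17/5 + 17/4 + 17/3 + 17/2 + 17/1 = 42142223/720720 ≈ 58.472.

58.472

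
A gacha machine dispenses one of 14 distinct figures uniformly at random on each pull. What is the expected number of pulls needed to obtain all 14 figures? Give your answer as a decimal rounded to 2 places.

45.52

After i distinct types are collected, each trial gives a new one with probability (14−i)/14, so the expected wait for the next new type is 14/(14−i).
E = 14/14 + 14/13 + 14/12 + 14/11 + 14/10 + 14/9 + 14/8 + 14/7 + 14/6 + 14/5 + 14/4 + 14/3 + 14/2 + 14/1 = 1171733/25740 ≈ 45.52.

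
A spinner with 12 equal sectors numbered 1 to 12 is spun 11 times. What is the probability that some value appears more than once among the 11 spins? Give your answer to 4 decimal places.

P(all 11 different) = 12/12 · 11/12 · ··· · 2/12 ≈ 0.0006.
P(at least two equal) = 1 − 0.0006 = 0.9994.

0.9994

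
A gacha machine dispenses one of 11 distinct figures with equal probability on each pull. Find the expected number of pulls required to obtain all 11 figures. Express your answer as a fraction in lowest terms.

After i distinct types are collected, each trial gives a new one with probability (11−i)/11, so the expected wait for the next new type is 11/(11−i).
E = 11/11 + 11/10 + 11/9 + 11/8 + 11/7 + 11/6 + 11/5 + 11/4 + 11/3 + 11/2 + 11/1 = 83711/2520.

83711/2520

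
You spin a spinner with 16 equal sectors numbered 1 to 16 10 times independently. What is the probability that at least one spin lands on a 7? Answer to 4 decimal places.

P(no spin lands on a 7) = (15/16)^10 ≈ 0.5245.
P(at least one) = 1 − 0.5245 = 0.4755.

0.4755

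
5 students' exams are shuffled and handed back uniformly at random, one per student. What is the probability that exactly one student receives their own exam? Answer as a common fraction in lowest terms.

Choose which one is fixed: C(5,1) = 5 ways.
The remaining 4 must have no fixed point: D(4) = 9.
P = 5·9/120 = 3/8.

3/8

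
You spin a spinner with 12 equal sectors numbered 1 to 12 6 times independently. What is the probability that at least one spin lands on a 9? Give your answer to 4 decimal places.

0.4067

P(no spin lands on a 9) = (11/12)^6 ≈ 0.5933.
P(at least one) = 1 − 0.5933 = 0.4067.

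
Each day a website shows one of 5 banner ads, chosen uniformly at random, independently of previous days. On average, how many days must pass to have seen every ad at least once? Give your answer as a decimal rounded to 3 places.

11.417

After i distinct types are collected, each trial gives a new one with probability (5−i)/5, so the expected wait for the next new type is 5/(5−i).
E = 5/5 + 5/4 + 5/3 + 5/2 + 5/1 = 137/12 ≈ 11.417.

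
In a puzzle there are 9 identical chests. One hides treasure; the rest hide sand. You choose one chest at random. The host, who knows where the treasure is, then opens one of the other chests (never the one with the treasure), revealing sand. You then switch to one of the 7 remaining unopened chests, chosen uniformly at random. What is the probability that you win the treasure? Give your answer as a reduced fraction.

8/63

Your original chest holds the treasure with probability 1/9, so the other 8 collectively hold it with probability 8/9.
The host can always find an empty chest to open, so this doesn't change that 8/9; it is now spread over the 7 remaining unopened chests.
P(win by switching) = (8/9) · (1/7) = 8/63.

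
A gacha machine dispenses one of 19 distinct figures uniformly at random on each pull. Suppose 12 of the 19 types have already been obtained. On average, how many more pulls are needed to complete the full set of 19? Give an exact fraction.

Starting from 12 distinct types, each trial gives a new one with probability (19−i)/19 when i types are held, so the wait for the next new type is 19/(19−i).
E = 19/7 + 19/6 + 19/5 + 19/4 + 19/3 + 19/2 + 19/1 = 6897/140.

6897/140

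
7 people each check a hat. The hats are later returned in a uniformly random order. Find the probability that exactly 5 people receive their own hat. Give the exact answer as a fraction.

Choose which 5 of the 7 are fixed: C(7,5) = 21 ways.
The remaining 2 must have no fixed point: D(2) = 1.
P = 21·1/5040 = 1/240.

1/240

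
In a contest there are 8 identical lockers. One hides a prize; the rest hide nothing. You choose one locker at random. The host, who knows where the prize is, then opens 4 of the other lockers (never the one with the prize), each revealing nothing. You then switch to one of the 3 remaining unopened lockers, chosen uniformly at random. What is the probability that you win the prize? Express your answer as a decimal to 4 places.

0.2917

Your original locker holds the prize with probability 1/8, so the other 7 collectively hold it with probability 7/8.
The host can always find 4 empty lockers to open, so the reveals don't change that 7/8; it is now spread over the 3 remaining unopened lockers.
P(win by switching) = (7/8) · (1/3) = 7/24 ≈ 0.2917.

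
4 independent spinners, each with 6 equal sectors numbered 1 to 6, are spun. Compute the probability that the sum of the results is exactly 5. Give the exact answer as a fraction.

There are 6^4 = 1296 equally likely outcomes.
The number of ordered 4-tuples from {1,…,6} summing to 5 is 4.
P(sum = 5) = 4/1296 = 1/324.

1/324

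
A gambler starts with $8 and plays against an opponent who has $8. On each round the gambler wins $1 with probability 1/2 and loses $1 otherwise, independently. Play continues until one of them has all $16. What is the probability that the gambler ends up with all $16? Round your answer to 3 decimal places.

0.500

With a fair step, P(i) = ½P(i−1) + ½P(i+1) with P(0)=0, P(16)=1 has the linear solution P(i) = i/16.
P(8) = 8/16 = 1/2 ≈ 0.500.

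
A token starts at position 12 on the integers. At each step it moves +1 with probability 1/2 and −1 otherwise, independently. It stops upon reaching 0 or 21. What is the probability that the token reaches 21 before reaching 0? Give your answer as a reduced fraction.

With a fair step, P(i) = ½P(i−1) + ½P(i+1) with P(0)=0, P(21)=1 has the linear solution P(i) = i/21.
P(12) = 12/21 = 4/7.

4/7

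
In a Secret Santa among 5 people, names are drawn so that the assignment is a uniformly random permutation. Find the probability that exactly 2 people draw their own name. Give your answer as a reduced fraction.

1/6

Choose which 2 of the 5 are fixed: C(5,2) = 10 ways.
The remaining 3 must have no fixed point: D(3) = 2.
P = 10·2/120 = 1/6.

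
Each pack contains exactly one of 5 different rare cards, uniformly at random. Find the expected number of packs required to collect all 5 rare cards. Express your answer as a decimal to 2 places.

After i distinct types are collected, each trial gives a new one with probability (5−i)/5, so the expected wait for the next new type is 5/(5−i).
E = 5/5 + 5/4 + 5/3 + 5/2 + 5/1 = 137/12 ≈ 11.42.

11.42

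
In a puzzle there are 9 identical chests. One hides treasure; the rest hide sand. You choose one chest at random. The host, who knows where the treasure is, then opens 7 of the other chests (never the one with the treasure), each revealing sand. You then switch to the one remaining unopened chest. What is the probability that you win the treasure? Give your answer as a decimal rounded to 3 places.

0.889

Your original chest holds the treasure with probability 1/9, so the other 8 collectively hold it with probability 8/9.
The host can always find 7 empty chests to open, so the reveals don't change that 8/9; it is now spread over the 1 remaining unopened chest.
P(win by switching) = (8/9) · (1/1) = 8/9 ≈ 0.889.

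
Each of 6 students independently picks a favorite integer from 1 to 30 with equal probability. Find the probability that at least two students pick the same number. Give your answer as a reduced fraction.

It's easier to compute the probability that all 6 are distinct.
P(all distinct) = 30/30 · 29/30 · ··· · 25/30 = 2639/4500.
So the probability of at least one match is 1 − 2639/4500 = 1861/4500.

1861/4500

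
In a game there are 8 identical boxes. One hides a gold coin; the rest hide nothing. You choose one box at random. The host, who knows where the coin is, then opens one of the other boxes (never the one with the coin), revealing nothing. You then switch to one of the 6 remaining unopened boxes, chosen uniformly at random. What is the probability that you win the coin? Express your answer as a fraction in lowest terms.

7/48

Your original box holds the coin with probability 1/8, so the other 7 collectively hold it with probability 7/8.
The host can always find an empty box to open, so this doesn't change that 7/8; it is now spread over the 6 remaining unopened boxes.
P(win by switching) = (7/8) · (1/6) = 7/48.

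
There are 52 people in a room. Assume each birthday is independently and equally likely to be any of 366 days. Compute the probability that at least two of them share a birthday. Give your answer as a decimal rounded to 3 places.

It's easier to compute the probability that all 52 are distinct.
P(all distinct) = 366/366 · 365/366 · ··· · 315/366 ≈ 0.022.
So the probability of at least one match is 1 − 0.022 = 0.978.

0.978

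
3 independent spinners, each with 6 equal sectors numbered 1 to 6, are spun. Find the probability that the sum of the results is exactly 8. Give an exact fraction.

7/72

There are 6^3 = 216 equally likely outcomes.
The number of ordered 3-tuples from {1,…,6} summing to 8 is 21.
P(sum = 8) = 21/216 = 7/72.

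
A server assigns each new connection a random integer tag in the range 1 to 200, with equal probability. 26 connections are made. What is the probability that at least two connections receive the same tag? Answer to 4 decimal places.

It's easier to compute the probability that all 26 are distinct.
P(all distinct) = 200/200 · 199/200 · ··· · 175/200 ≈ 0.1829.
So the probability of at least one match is 1 − 0.1829 = 0.8171.

0.8171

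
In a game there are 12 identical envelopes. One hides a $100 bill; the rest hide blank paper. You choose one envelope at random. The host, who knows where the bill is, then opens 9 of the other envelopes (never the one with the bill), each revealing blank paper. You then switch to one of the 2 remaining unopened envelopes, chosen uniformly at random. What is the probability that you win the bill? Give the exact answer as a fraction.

Your original envelope holds the bill with probability 1/12, so the other 11 collectively hold it with probability 11/12.
The host can always find 9 empty envelopes to open, so the reveals don't change that 11/12; it is now spread over the 2 remaining unopened envelopes.
P(win by switching) = (11/12) · (1/2) = 11/24.

11/24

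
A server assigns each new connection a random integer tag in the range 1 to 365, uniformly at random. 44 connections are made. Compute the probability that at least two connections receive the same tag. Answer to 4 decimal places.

0.9329

It's easier to compute the probability that all 44 are distinct.
P(all distinct) = 365/365 · 364/365 · ··· · 322/365 ≈ 0.0671.
So the probability of at least one match is 1 − 0.0671 = 0.9329.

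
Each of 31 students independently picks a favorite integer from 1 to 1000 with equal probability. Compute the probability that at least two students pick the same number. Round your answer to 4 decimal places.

0.3749

It's easier to compute the probability that all 31 are distinct.
P(all distinct) = 1000/1000 · 999/1000 · ··· · 970/1000 ≈ 0.6251.
So the probability of at least one match is 1 − 0.6251 = 0.3749.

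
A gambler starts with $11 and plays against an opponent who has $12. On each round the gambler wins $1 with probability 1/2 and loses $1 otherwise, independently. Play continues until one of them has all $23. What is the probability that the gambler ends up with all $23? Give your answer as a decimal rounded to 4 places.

0.4783

With a fair step, P(i) = ½P(i−1) + ½P(i+1) with P(0)=0, P(23)=1 has the linear solution P(i) = i/23.
P(11) = 11/23 ≈ 0.4783.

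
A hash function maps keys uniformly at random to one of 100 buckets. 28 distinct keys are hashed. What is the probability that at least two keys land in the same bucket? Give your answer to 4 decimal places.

It's easier to compute the probability that all 28 are distinct.
P(all distinct) = 100/100 · 99/100 · ··· · 73/100 ≈ 0.0152.
So the probability of at least one match is 1 − 0.0152 = 0.9848.

0.9848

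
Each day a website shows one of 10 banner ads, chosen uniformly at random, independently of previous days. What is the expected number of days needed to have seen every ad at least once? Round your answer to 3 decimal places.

29.290

After i distinct types are collected, each trial gives a new one with probability (10−i)/10, so the expected wait for the next new type is 10/(10−i).
E = 10/10 + 10/9 + 10/8 + 10/7 + 10/6 + 10/5 + 10/4 + 10/3 + 10/2 + 10/1 = 7381/252 ≈ 29.290.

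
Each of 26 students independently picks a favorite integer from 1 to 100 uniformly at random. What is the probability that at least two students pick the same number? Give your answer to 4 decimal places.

0.9718

It's easier to compute the probability that all 26 are distinct.
P(all distinct) = 100/100 · 99/100 · ··· · 75/100 ≈ 0.0282.
So the probability of at least one match is 1 − 0.0282 = 0.9718.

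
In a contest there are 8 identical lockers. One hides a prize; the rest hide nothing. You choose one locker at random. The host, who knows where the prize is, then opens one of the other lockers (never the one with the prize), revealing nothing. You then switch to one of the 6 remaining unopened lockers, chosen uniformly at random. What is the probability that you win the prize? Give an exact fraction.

7/48

Your original locker holds the prize with probability 1/8, so the other 7 collectively hold it with probability 7/8.
The host can always find an empty locker to open, so this doesn't change that 7/8; it is now spread over the 6 remaining unopened lockers.
P(win by switching) = (7/8) · (1/6) = 7/48.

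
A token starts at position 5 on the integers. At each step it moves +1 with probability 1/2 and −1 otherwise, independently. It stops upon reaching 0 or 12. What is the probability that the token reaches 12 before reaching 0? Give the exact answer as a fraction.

5/12

With a fair step, P(i) = ½P(i−1) + ½P(i+1) with P(0)=0, P(12)=1 has the linear solution P(i) = i/12.
P(5) = 5/12.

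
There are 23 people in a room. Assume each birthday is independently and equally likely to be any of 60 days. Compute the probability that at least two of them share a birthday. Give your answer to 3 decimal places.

It's easier to compute the probability that all 23 are distinct.
P(all distinct) = 60/60 · 59/60 · ··· · 38/60 ≈ 0.008.
So the probability of at least one match is 1 − 0.008 = 0.992.

0.992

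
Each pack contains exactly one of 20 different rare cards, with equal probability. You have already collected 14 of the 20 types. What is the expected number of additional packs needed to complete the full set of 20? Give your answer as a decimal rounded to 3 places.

49.000

Starting from 14 distinct types, each trial gives a new one with probability (20−i)/20 when i types are held, so the wait for the next new type is 20/(20−i).
E = 20/6 + 20/5 + 20/4 + 20/3 + 20/2 + 20/1 = 49 ≈ 49.000.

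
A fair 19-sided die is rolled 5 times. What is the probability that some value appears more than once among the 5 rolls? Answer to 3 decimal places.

0.436

P(all 5 different) = 19/19 · 18/19 · ··· · 15/19 ≈ 0.564.
P(at least two equal) = 1 − 0.564 = 0.436.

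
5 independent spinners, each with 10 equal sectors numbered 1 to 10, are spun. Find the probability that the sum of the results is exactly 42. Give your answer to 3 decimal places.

There are 10^5 = 100000 equally likely outcomes.
The number of ordered 5-tuples from {1,…,10} summing to 42 is 495.
P(sum = 42) = 495/100000 = 99/20000 ≈ 0.005.

0.005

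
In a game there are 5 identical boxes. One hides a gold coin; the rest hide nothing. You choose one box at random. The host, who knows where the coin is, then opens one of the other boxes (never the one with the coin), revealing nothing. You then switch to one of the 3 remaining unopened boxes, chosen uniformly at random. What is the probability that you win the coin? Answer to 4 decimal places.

0.2667

Your original box holds the coin with probability 1/5, so the other 4 collectively hold it with probability 4/5.
The host can always find an empty box to open, so this doesn't change that 4/5; it is now spread over the 3 remaining unopened boxes.
P(win by switching) = (4/5) · (1/3) = 4/15 ≈ 0.2667.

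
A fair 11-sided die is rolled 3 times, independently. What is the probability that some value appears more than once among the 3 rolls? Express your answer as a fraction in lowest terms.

P(all 3 different) = 11/11 · 10/11 · ··· · 9/11 = 90/121.
P(at least two equal) = 1 − 90/121 = 31/121.

31/121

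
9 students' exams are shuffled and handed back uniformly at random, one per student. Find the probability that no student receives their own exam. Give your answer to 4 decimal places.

0.3679

This is the derangement probability: permutations of 9 with no fixed point.
D(9) = 9! · (1 − 1/1! + 1/2! − ··· + (−1)^9/9!) = 133496.
P = 133496/362880 = 16687/45360 ≈ 0.3679.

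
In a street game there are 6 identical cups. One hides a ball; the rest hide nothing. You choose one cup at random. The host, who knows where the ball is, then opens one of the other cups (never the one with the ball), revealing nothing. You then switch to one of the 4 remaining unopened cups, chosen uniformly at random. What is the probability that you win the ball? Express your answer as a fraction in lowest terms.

5/24

Your original cup holds the ball with probability 1/6, so the other 5 collectively hold it with probability 5/6.
The host can always find an empty cup to open, so this doesn't change that 5/6; it is now spread over the 4 remaining unopened cups.
P(win by switching) = (5/6) · (1/4) = 5/24.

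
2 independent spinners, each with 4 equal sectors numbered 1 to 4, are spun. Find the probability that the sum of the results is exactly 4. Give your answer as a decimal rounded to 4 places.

There are 4^2 = 16 equally likely outcomes.
The number of ordered 2-tuples from {1,…,4} summing to 4 is 3.
P(sum = 4) = 3/16 ≈ 0.1875.

0.1875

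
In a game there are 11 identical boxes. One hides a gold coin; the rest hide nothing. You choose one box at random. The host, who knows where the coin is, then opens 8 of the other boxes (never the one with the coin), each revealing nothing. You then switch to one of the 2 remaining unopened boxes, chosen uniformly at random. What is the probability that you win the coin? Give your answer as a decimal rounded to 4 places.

Your original box holds the coin with probability 1/11, so the other 10 collectively hold it with probability 10/11.
The host can always find 8 empty boxes to open, so the reveals don't change that 10/11; it is now spread over the 2 remaining unopened boxes.
P(win by switching) = (10/11) · (1/2) = 5/11 ≈ 0.4545.

0.4545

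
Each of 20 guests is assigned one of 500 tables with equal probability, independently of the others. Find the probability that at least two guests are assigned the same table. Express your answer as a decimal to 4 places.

0.3196

It's easier to compute the probability that all 20 are distinct.
P(all distinct) = 500/500 · 499/500 · ··· · 481/500 ≈ 0.6804.
So the probability of at least one match is 1 − 0.6804 = 0.3196.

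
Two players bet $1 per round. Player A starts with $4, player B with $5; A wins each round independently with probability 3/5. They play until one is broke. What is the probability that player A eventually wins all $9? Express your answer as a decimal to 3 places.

Let r = q/p = (2/5)/(3/5) = 2/3. The recurrence P(i) = p·P(i+1) + q·P(i−1) with P(0)=0, P(9)=1 gives P(i) = (1 − r^i)/(1 − r^9).
P(4) = (1 − (2/3)^4) / (1 − (2/3)^9) = 15795/19171 ≈ 0.824.

0.824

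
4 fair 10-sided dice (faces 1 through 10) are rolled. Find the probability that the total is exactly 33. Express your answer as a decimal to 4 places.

0.0120

There are 10^4 = 10000 equally likely outcomes.
The number of ordered 4-tuples from {1,…,10} summing to 33 is 120.
P(sum = 33) = 120/10000 = 3/250 ≈ 0.0120.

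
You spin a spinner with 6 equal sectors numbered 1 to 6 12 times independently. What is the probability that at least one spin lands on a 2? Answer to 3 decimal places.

0.888

P(no spin lands on a 2) = (5/6)^12 ≈ 0.112.
P(at least one) = 1 − 0.112 = 0.888.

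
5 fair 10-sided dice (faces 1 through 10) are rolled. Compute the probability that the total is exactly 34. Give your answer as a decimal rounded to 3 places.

There are 10^5 = 100000 equally likely outcomes.
The number of ordered 5-tuples from {1,…,10} summing to 34 is 3795.
P(sum = 34) = 3795/100000 = 759/20000 ≈ 0.038.

0.038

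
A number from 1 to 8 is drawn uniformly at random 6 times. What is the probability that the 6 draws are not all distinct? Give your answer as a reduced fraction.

P(all 6 different) = 8/8 · 7/8 · ··· · 3/8 = 315/4096.
P(at least two equal) = 1 − 315/4096 = 3781/4096.

3781/4096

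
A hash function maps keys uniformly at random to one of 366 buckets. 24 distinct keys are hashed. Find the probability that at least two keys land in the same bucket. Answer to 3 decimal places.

It's easier to compute the probability that all 24 are distinct.
P(all distinct) = 366/366 · 365/366 · ··· · 343/366 ≈ 0.463.
So the probability of at least one match is 1 − 0.463 = 0.537.

0.537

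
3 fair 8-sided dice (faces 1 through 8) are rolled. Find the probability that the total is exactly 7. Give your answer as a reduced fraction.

15/512

There are 8^3 = 512 equally likely outcomes.
The number of ordered 3-tuples from {1,…,8} summing to 7 is 15.
P(sum = 7) = 15/512.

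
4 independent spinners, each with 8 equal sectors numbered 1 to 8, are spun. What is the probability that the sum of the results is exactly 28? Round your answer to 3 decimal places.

There are 8^4 = 4096 equally likely outcomes.
The number of ordered 4-tuples from {1,…,8} summing to 28 is 35.
P(sum = 28) = 35/4096 ≈ 0.009.

0.009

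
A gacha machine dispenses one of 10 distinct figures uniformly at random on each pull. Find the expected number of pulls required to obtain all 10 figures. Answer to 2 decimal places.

29.29

After i distinct types are collected, each trial gives a new one with probability (10−i)/10, so the expected wait for the next new type is 10/(10−i).
E = 10/10 + 10/9 + 10/8 + 10/7 + 10/6 + 10/5 + 10/4 + 10/3 + 10/2 + 10/1 = 7381/252 ≈ 29.29.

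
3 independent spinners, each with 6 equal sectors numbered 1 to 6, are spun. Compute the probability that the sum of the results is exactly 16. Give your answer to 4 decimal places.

0.0278

There are 6^3 = 216 equally likely outcomes.
The number of ordered 3-tuples from {1,…,6} summing to 16 is 6.
P(sum = 16) = 6/216 = 1/36 ≈ 0.0278.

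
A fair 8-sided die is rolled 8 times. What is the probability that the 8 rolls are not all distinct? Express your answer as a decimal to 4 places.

0.9976

P(all 8 different) = 8/8 · 7/8 · ··· · 1/8 ≈ 0.0024.
P(at least two equal) = 1 − 0.0024 = 0.9976.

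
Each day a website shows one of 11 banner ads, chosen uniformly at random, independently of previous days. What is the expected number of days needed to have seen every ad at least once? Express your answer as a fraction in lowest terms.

83711/2520

After i distinct types are collected, each trial gives a new one with probability (11−i)/11, so the expected wait for the next new type is 11/(11−i).
E = 11/11 + 11/10 + 11/9 + 11/8 + 11/7 + 11/6 + 11/5 + 11/4 + 11/3 + 11/2 + 11/1 = 83711/2520.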